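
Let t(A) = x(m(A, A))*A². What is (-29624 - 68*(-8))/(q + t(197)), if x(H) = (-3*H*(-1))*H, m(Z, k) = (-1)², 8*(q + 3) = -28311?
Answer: -232640/903081 ≈ -0.25761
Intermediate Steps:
q = -28335/8 (q = -3 + (⅛)*(-28311) = -3 - 28311/8 = -28335/8 ≈ -3541.9)
m(Z, k) = 1
x(H) = 3*H² (x(H) = (3*H)*H = 3*H²)
t(A) = 3*A² (t(A) = (3*1²)*A² = (3*1)*A² = 3*A²)
(-29624 - 68*(-8))/(q + t(197)) = (-29624 - 68*(-8))/(-28335/8 + 3*197²) = (-29624 + 544)/(-28335/8 + 3*38809) = -29080/(-28335/8 + 116427) = -29080/903081/8 = -29080*8/903081 = -232640/903081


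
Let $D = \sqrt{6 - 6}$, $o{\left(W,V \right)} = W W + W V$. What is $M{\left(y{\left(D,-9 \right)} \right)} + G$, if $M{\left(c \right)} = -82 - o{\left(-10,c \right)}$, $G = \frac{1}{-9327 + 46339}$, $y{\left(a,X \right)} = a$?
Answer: $- \frac{6736183}{37012} \approx -182.0$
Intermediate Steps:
$o{\left(W,V \right)} = W^{2} + V W$
$D = 0$ ($D = \sqrt{0} = 0$)
$G = \frac{1}{37012} \approx 2.7018 \cdot 10^{-5}$
$M{\left(c \right)} = -182 + 10 c$ ($M{\left(c \right)} = -82 - - 10 \left(c - 10\right) = -82 - - 10 \left(-10 + c\right) = -82 - \left(100 - 10 c\right) = -82 + \left(-100 + 10 c\right) = -182 + 10 c$)
$M{\left(y{\left(D,-9 \right)} \right)} + G = \left(-182 + 10 \cdot 0\right) + \frac{1}{37012} = \left(-182 + 0\right) + \frac{1}{37012} = -182 + \frac{1}{37012} = - \frac{6736183}{37012}$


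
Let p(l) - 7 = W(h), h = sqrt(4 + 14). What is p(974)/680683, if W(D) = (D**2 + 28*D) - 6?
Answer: 19/680683 + 84*sqrt(2)/680683 ≈ 0.00020243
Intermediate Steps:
h = 3*sqrt(2) (h = sqrt(18) = 3*sqrt(2) ≈ 4.2426)
W(D) = -6 + D**2 + 28*D
p(l) = 19 + 84*sqrt(2) (p(l) = 7 + (-6 + (3*sqrt(2))**2 + 28*(3*sqrt(2))) = 7 + (-6 + 18 + 84*sqrt(2)) = 7 + (12 + 84*sqrt(2)) = 19 + 84*sqrt(2))
p(974)/680683 = (19 + 84*sqrt(2))/680683 = (19 + 84*sqrt(2))*(1/680683) = 19/680683 + 84*sqrt(2)/680683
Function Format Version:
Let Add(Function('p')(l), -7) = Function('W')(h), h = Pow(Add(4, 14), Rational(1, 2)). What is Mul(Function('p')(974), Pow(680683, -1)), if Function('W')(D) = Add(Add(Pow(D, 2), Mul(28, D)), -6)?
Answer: Add(Rational(19, 680683), Mul(Rational(84, 680683), Pow(2, Rational(1, 2)))) ≈ 0.00020243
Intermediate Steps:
h = Mul(3, Pow(2, Rational(1, 2))) (h = Pow(18, Rational(1, 2)) = Mul(3, Pow(2, Rational(1, 2))) ≈ 4.2426)
Function('W')(D) = Add(-6, Pow(D, 2), Mul(28, D))
Function('p')(l) = Add(19, Mul(84, Pow(2, Rational(1, 2)))) (Function('p')(l) = Add(7, Add(-6, Pow(Mul(3, Pow(2, Rational(1, 2))), 2), Mul(28, Mul(3, Pow(2, Rational(1, 2)))))) = Add(7, Add(-6, 18, Mul(84, Pow(2, Rational(1, 2))))) = Add(7, Add(12, Mul(84, Pow(2, Rational(1, 2))))) = Add(19, Mul(84, Pow(2, Rational(1, 2)))))
Mul(Function('p')(974), Pow(680683, -1)) = Mul(Add(19, Mul(84, Pow(2, Rational(1, 2)))), Pow(680683, -1)) = Mul(Add(19, Mul(84, Pow(2, Rational(1, 2)))), Rational(1, 680683)) = Add(Rational(19, 680683), Mul(Rational(84, 680683), Pow(2, Rational(1, 2))))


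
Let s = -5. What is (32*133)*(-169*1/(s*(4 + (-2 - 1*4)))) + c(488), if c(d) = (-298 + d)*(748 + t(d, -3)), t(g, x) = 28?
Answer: 377568/5 ≈ 75514.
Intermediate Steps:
c(d) = -231248 + 776*d (c(d) = (-298 + d)*(748 + 28) = (-298 + d)*776 = -231248 + 776*d)
(32*133)*(-169*1/(s*(4 + (-2 - 1*4)))) + c(488) = (32*133)*(-169*(-1/(5*(4 + (-2 - 1*4))))) + (-231248 + 776*488) = 4256*(-169*(-1/(5*(4 + (-2 - 4))))) + (-231248 + 378688) = 4256*(-169*(-1/(5*(4 - 6)))) + 147440 = 4256*(-169/((-5*(-2)))) + 147440 = 4256*(-169/10) + 147440 = -359632/5 + 147440 = 377568/5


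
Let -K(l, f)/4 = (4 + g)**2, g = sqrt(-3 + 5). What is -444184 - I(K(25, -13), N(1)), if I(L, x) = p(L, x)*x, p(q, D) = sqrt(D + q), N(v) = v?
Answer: -444184 - I*sqrt(71 + 32*sqrt(2)) ≈ -4.4418e+5 - 10.782*I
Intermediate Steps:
g = sqrt(2) ≈ 1.4142
K(l, f) = -4*(4 + sqrt(2))**2
I(L, x) = x*sqrt(L + x) (I(L, x) = sqrt(x + L)*x = sqrt(L + x)*x = x*sqrt(L + x))
-444184 - I(K(25, -13), N(1)) = -444184 - sqrt((-72 - 32*sqrt(2)) + 1) = -444184 - sqrt(-71 - 32*sqrt(2))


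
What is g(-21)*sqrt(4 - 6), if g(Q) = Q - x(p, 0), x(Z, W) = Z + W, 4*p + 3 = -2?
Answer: -79*I*sqrt(2)/4 ≈ -27.931*I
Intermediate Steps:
p = -5/4 (p = -3/4 + (1/4)*(-2) = -3/4 - 1/2 = -5/4 ≈ -1.2500)
x(Z, W) = W + Z
g(Q) = 5/4 + Q (g(Q) = Q - (0 - 5/4) = Q - 1*(-5/4) = Q + 5/4 = 5/4 + Q)
g(-21)*sqrt(4 - 6) = (5/4 - 21)*sqrt(4 - 6) = -79*I*sqrt(2)/4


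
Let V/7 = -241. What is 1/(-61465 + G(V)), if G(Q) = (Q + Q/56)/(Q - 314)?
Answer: -5336/327972661 ≈ -1.6270e-5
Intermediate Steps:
V = -1687 (V = 7*(-241) = -1687)
G(Q) = 57*Q/(56*(-314 + Q)) (G(Q) = (Q + Q*(1/56))/(-314 + Q) = (Q + Q/56)/(-314 + Q) = (57*Q/56)/(-314 + Q) = 57*Q/(56*(-314 + Q)))
1/(-61465 + G(V)) = 1/(-61465 + (57/56)*(-1687)/(-314 - 1687)) = 1/(-61465 + (57/56)*(-1687)/(-2001)) = 1/(-61465 + (57/56)*(-1687)*(-1/2001)) = 1/(-61465 + 4579/5336) = 1/(-327972661/5336) = -5336/327972661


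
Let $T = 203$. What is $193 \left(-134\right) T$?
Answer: $-5249986$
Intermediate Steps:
$193 \left(-134\right) T = 193 \left(-134\right) 203 = \left(-25862\right) 203 = -5249986$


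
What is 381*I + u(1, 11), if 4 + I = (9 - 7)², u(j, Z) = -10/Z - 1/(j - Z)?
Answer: -89/110 ≈ -0.80909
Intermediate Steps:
u(j, Z) = -1/(j - Z) - 10/Z
I = 0 (I = -4 + (9 - 7)² = -4 + 2² = -4 + 4 = 0)
381*I + u(1, 11) = 381*0 + (-9*11 + 10*1)/(11*(11 - 1*1)) = 0 + (-99 + 10)/(11*(11 - 1)) = 0 + (1/11)*(-89)/10 = 0 + (1/11)*(⅒)*(-89) = 0 - 89/110 = -89/110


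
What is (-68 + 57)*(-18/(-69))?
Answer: -66/23 ≈ -2.8696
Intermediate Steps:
(-68 + 57)*(-18/(-69)) = -(-198)*(-1)/69 = -11*6/23 = -66/23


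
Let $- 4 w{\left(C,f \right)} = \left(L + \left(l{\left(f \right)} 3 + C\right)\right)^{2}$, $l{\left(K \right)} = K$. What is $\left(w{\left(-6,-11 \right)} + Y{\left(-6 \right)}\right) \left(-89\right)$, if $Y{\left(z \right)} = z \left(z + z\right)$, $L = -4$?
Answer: $\frac{138929}{4} \approx 34732.0$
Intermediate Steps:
$Y{\left(z \right)} = 2 z^{2}$ ($Y{\left(z \right)} = z 2 z = 2 z^{2}$)
$w{\left(C,f \right)} = - \frac{\left(-4 + C + 3 f\right)^{2}}{4}$ ($w{\left(C,f \right)} = - \frac{\left(-4 + \left(f 3 + C\right)\right)^{2}}{4} = - \frac{\left(-4 + \left(3 f + C\right)\right)^{2}}{4} = - \frac{\left(-4 + \left(C + 3 f\right)\right)^{2}}{4} = - \frac{\left(-4 + C + 3 f\right)^{2}}{4}$)
$\left(w{\left(-6,-11 \right)} + Y{\left(-6 \right)}\right) \left(-89\right) = \left(- \frac{\left(-4 - 6 + 3 \left(-11\right)\right)^{2}}{4} + 2 \left(-6\right)^{2}\right) \left(-89\right) = \left(- \frac{\left(-4 - 6 - 33\right)^{2}}{4} + 2 \cdot 36\right) \left(-89\right) = \left(- \frac{\left(-43\right)^{2}}{4} + 72\right) \left(-89\right) = \left(\left(- \frac{1}{4}\right) 1849 + 72\right) \left(-89\right) = \left(- \frac{1849}{4} + 72\right) \left(-89\right) = \left(- \frac{1561}{4}\right) \left(-89\right) = \frac{138929}{4}$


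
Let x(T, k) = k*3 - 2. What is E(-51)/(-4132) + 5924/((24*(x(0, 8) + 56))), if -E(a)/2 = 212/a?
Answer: 25991305/8218548 ≈ 3.1625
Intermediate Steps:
E(a) = -424/a
x(T, k) = -2 + 3*k (x(T, k) = 3*k - 2 = -2 + 3*k)
E(-51)/(-4132) + 5924/((24*(x(0, 8) + 56))) = -424/(-51)/(-4132) + 5924/((24*((-2 + 3*8) + 56))) = -424*(-1/51)*(-1/4132) + 5924/((24*((-2 + 24) + 56))) = (424/51)*(-1/4132) + 5924/((24*(22 + 56))) = -106/52683 + 5924/((24*78)) = -106/52683 + 5924/1872 = -106/52683 + 5924*(1/1872) = -106/52683 + 1481/468 = 25991305/8218548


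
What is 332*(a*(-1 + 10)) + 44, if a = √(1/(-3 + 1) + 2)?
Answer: 44 + 1494*√6 ≈ 3703.5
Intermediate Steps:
a = √6/2 (a = √(1/(-2) + 2) = √(-½ + 2) = √(3/2) = √6/2 ≈ 1.2247)
332*(a*(-1 + 10)) + 44 = 332*((√6/2)*(-1 + 10)) + 44 = 332*((√6/2)*9) + 44 = 332*(9*√6/2) + 44 = 1494*√6 + 44 = 44 + 1494*√6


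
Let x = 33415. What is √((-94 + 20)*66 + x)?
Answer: √28531 ≈ 168.91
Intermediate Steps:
√((-94 + 20)*66 + x) = √((-94 + 20)*66 + 33415) = √(-74*66 + 33415) = √(-4884 + 33415) = √28531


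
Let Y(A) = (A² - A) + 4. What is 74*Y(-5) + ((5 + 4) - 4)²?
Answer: 2541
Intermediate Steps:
Y(A) = 4 + A² - A
74*Y(-5) + ((5 + 4) - 4)² = 74*(4 + (-5)² - 1*(-5)) + ((5 + 4) - 4)² = 74*(4 + 25 + 5) + (9 - 4)² = 74*34 + 5² = 2516 + 25 = 2541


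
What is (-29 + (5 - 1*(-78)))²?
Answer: 2916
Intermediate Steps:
(-29 + (5 - 1*(-78)))² = (-29 + (5 + 78))² = (-29 + 83)² = 54² = 2916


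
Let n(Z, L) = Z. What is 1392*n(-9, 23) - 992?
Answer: -13520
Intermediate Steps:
1392*n(-9, 23) - 992 = 1392*(-9) - 992 = -12528 - 992 = -13520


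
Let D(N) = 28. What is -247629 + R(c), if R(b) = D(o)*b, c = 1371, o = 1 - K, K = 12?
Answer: -209241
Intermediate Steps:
o = -11 (o = 1 - 1*12 = 1 - 12 = -11)
R(b) = 28*b
-247629 + R(c) = -247629 + 28*1371 = -247629 + 38388 = -209241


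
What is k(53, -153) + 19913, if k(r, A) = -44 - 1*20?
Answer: 19849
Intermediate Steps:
k(r, A) = -64 (k(r, A) = -44 - 20 = -64)
k(53, -153) + 19913 = -64 + 19913 = 19849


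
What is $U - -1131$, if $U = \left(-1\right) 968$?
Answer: $163$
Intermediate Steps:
$U = -968$
$U - -1131 = -968 - -1131 = -968 + 1131 = 163$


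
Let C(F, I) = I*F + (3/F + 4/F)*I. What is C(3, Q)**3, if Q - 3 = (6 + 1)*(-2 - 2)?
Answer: -64000000/27 ≈ -2.3704e+6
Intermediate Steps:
Q = -25 (Q = 3 + (6 + 1)*(-2 - 2) = 3 + 7*(-4) = 3 - 28 = -25)
C(F, I) = F*I + 7*I/F (C(F, I) = F*I + (7/F)*I = F*I + 7*I/F)
C(3, Q)**3 = (-25*(7 + 3**2)/3)**3 = (-25*1/3*(7 + 9))**3 = (-25*1/3*16)**3 = (-400/3)**3 = -64000000/27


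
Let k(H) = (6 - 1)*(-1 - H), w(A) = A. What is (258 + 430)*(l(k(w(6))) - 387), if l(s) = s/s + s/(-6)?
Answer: -784664/3 ≈ -2.6155e+5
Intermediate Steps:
k(H) = -5 - 5*H (k(H) = 5*(-1 - H) = -5 - 5*H)
l(s) = 1 - s/6 (l(s) = 1 + s*(-⅙) = 1 - s/6)
(258 + 430)*(l(k(w(6))) - 387) = (258 + 430)*((1 - (-5 - 5*6)/6) - 387) = 688*((1 - (-5 - 30)/6) - 387) = 688*((1 - ⅙*(-35)) - 387) = 688*((1 + 35/6) - 387) = 688*(41/6 - 387) = 688*(-2281/6) = -784664/3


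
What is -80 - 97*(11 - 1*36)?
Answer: 2345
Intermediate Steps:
-80 - 97*(11 - 1*36) = -80 - 97*(11 - 36) = -80 - 97*(-25) = -80 + 2425 = 2345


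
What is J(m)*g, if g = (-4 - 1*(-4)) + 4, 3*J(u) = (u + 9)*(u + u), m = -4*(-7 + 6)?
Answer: 416/3 ≈ 138.67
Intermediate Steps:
m = 4 (m = -4*(-1) = 4)
J(u) = 2*u*(9 + u)/3 (J(u) = ((u + 9)*(u + u))/3 = ((9 + u)*(2*u))/3 = (2*u*(9 + u))/3 = 2*u*(9 + u)/3)
g = 4 (g = (-4 + 4) + 4 = 0 + 4 = 4)
J(m)*g = ((⅔)*4*(9 + 4))*4 = ((⅔)*4*13)*4 = (104/3)*4 = 416/3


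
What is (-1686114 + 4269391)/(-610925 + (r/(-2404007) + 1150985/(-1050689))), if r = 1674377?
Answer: -6525005629303706971/1543117813760033923 ≈ -4.2285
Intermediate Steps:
(-1686114 + 4269391)/(-610925 + (r/(-2404007) + 1150985/(-1050689))) = (-1686114 + 4269391)/(-610925 + (1674377/(-2404007) + 1150985/(-1050689))) = 2583277/(-610925 + (1674377*(-1/2404007) + 1150985*(-1/1050689))) = 2583277/(-610925 + (-1674377/2404007 - 1150985/1050689)) = 2583277/(-610925 - 4526225492648/2525863710823) = 2583277/(-1543117813760033923/2525863710823) = 2583277*(-2525863710823/1543117813760033923) = -6525005629303706971/1543117813760033923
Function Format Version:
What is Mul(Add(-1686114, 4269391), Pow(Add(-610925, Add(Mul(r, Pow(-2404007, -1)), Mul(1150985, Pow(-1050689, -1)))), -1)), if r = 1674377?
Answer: Rational(-6525005629303706971, 1543117813760033923) ≈ -4.2285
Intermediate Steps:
Mul(Add(-1686114, 4269391), Pow(Add(-610925, Add(Mul(r, Pow(-2404007, -1)), Mul(1150985, Pow(-1050689, -1)))), -1)) = Mul(Add(-1686114, 4269391), Pow(Add(-610925, Add(Mul(1674377, Pow(-2404007, -1)), Mul(1150985, Pow(-1050689, -1)))), -1)) = Mul(2583277, Pow(Add(-610925, Add(Mul(1674377, Rational(-1, 2404007)), Mul(1150985, Rational(-1, 1050689)))), -1)) = Mul(2583277, Pow(Add(-610925, Add(Rational(-1674377, 2404007), Rational(-1150985, 1050689))), -1)) = Mul(2583277, Pow(Add(-610925, Rational(-4526225492648, 2525863710823)), -1)) = Mul(2583277, Pow(Rational(-1543117813760033923, 2525863710823), -1)) = Mul(2583277, Rational(-2525863710823, 1543117813760033923)) = Rational(-6525005629303706971, 1543117813760033923)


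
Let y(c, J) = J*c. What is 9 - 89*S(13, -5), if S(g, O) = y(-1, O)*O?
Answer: 2234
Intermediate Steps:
S(g, O) = -O² (S(g, O) = (O*(-1))*O = (-O)*O = -O²)
9 - 89*S(13, -5) = 9 - (-89)*(-5)² = 9 - (-89)*25 = 9 - 89*(-25) = 9 + 2225 = 2234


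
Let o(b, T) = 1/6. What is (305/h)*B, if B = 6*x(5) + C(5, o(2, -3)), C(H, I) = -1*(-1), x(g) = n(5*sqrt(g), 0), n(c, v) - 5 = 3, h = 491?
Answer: 14945/491 ≈ 30.438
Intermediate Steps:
o(b, T) = 1/6
n(c, v) = 8 (n(c, v) = 5 + 3 = 8)
x(g) = 8
C(H, I) = 1
B = 49 (B = 6*8 + 1 = 48 + 1 = 49)
(305/h)*B = (305/491)*49 = 14945/491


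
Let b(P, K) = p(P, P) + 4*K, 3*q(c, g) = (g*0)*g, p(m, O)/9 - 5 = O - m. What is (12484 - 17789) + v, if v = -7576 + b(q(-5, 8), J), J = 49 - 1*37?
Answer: -12788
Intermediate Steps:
p(m, O) = 45 - 9*m + 9*O (p(m, O) = 45 + 9*(O - m) = 45 + (-9*m + 9*O) = 45 - 9*m + 9*O)
q(c, g) = 0 (q(c, g) = ((g*0)*g)/3 = (0*g)/3 = (⅓)*0 = 0)
J = 12 (J = 49 - 37 = 12)
b(P, K) = 45 + 4*K (b(P, K) = (45 - 9*P + 9*P) + 4*K = 45 + 4*K)
v = -7483 (v = -7576 + (45 + 4*12) = -7576 + (45 + 48) = -7576 + 93 = -7483)
(12484 - 17789) + v = (12484 - 17789) - 7483 = -5305 - 7483 = -12788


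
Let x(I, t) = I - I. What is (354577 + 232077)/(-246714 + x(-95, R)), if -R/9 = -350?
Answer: -293327/123357 ≈ -2.3779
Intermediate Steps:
R = 3150 (R = -9*(-350) = 3150)
x(I, t) = 0
(354577 + 232077)/(-246714 + x(-95, R)) = (354577 + 232077)/(-246714 + 0) = 586654/(-246714) = 586654*(-1/246714) = -293327/123357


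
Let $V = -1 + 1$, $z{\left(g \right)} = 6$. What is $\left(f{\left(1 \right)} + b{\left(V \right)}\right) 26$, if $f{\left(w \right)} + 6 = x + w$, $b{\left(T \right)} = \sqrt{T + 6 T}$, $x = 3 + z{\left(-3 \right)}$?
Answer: $104$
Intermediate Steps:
$V = 0$
$x = 9$ ($x = 3 + 6 = 9$)
$b{\left(T \right)} = \sqrt{7} \sqrt{T}$ ($b{\left(T \right)} = \sqrt{7 T} = \sqrt{7} \sqrt{T}$)
$f{\left(w \right)} = 3 + w$ ($f{\left(w \right)} = -6 + \left(9 + w\right) = 3 + w$)
$\left(f{\left(1 \right)} + b{\left(V \right)}\right) 26 = \left(\left(3 + 1\right) + \sqrt{7} \sqrt{0}\right) 26 = \left(4 + \sqrt{7} \cdot 0\right) 26 = \left(4 + 0\right) 26 = 4 \cdot 26 = 104$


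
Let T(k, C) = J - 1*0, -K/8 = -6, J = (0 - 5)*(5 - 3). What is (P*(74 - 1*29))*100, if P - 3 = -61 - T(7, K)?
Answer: -216000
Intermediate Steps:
J = -10 (J = -5*2 = -10)
K = 48 (K = -8*(-6) = 48)
T(k, C) = -10 (T(k, C) = -10 - 1*0 = -10 + 0 = -10)
P = -48 (P = 3 + (-61 - 1*(-10)) = 3 + (-61 + 10) = 3 - 51 = -48)
(P*(74 - 1*29))*100 = -48*(74 - 1*29)*100 = -48*(74 - 29)*100 = -48*45*100 = -2160*100 = -216000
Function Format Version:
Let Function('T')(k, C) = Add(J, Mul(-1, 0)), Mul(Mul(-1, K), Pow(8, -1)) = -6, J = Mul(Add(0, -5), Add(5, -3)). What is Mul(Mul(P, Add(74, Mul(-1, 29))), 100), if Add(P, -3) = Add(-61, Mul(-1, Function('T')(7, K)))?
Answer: -216000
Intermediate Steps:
J = -10 (J = Mul(-5, 2) = -10)
K = 48 (K = Mul(-8, -6) = 48)
Function('T')(k, C) = -10 (Function('T')(k, C) = Add(-10, Mul(-1, 0)) = Add(-10, 0) = -10)
P = -48 (P = Add(3, Add(-61, Mul(-1, -10))) = Add(3, Add(-61, 10)) = Add(3, -51) = -48)
Mul(Mul(P, Add(74, Mul(-1, 29))), 100) = Mul(Mul(-48, Add(74, Mul(-1, 29))), 100) = Mul(Mul(-48, Add(74, -29)), 100) = Mul(Mul(-48, 45), 100) = Mul(-2160, 100) = -216000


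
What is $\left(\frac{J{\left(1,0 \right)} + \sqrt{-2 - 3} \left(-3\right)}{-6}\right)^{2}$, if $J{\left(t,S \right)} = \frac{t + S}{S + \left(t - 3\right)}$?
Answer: $- \frac{179}{144} + \frac{i \sqrt{5}}{12} \approx -1.2431 + 0.18634 i$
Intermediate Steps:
$J{\left(t,S \right)} = \frac{S + t}{-3 + S + t}$ ($J{\left(t,S \right)} = \frac{S + t}{S + \left(-3 + t\right)} = \frac{S + t}{-3 + S + t}$)
$\left(\frac{J{\left(1,0 \right)} + \sqrt{-2 - 3} \left(-3\right)}{-6}\right)^{2} = \left(\frac{\frac{0 + 1}{-3 + 0 + 1} + \sqrt{-2 - 3} \left(-3\right)}{-6}\right)^{2} = \left(\left(\frac{1}{-2} \cdot 1 + \sqrt{-5} \left(-3\right)\right) \left(- \frac{1}{6}\right)\right)^{2} = \left(\left(\left(- \frac{1}{2}\right) 1 + i \sqrt{5} \left(-3\right)\right) \left(- \frac{1}{6}\right)\right)^{2} = \left(\left(- \frac{1}{2} - 3 i \sqrt{5}\right) \left(- \frac{1}{6}\right)\right)^{2} = \left(\frac{1}{12} + \frac{i \sqrt{5}}{2}\right)^{2}$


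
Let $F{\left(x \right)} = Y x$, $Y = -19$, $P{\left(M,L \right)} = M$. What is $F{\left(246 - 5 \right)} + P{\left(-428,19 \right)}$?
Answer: $-5007$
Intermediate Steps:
$F{\left(x \right)} = - 19 x$
$F{\left(246 - 5 \right)} + P{\left(-428,19 \right)} = - 19 \left(246 - 5\right) - 428 = \left(-19\right) 241 - 428 = -4579 - 428 = -5007$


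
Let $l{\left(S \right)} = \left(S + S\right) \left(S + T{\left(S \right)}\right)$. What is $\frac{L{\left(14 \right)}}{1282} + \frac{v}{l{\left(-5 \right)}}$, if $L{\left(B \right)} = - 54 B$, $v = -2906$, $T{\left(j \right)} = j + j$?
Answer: $- \frac{959723}{48075} \approx -19.963$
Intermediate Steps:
$T{\left(j \right)} = 2 j$
$l{\left(S \right)} = 6 S^{2}$ ($l{\left(S \right)} = \left(S + S\right) \left(S + 2 S\right) = 2 S 3 S = 6 S^{2}$)
$\frac{L{\left(14 \right)}}{1282} + \frac{v}{l{\left(-5 \right)}} = \frac{\left(-54\right) 14}{1282} - \frac{2906}{6 \left(-5\right)^{2}} = \left(-756\right) \frac{1}{1282} - \frac{2906}{6 \cdot 25} = - \frac{378}{641} - \frac{2906}{150} = - \frac{378}{641} - \frac{1453}{75} = - \frac{959723}{48075}$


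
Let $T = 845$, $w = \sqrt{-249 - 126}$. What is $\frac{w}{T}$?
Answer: $\frac{i \sqrt{15}}{169} \approx 0.022917 i$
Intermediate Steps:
$w = 5 i \sqrt{15}$ ($w = \sqrt{-375} = 5 i \sqrt{15} \approx 19.365 i$)
$\frac{w}{T} = \frac{5 i \sqrt{15}}{845} = 5 i \sqrt{15} \cdot \frac{1}{845} = \frac{i \sqrt{15}}{169}$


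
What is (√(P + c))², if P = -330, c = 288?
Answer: -42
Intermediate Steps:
(√(P + c))² = (√(-330 + 288))² = (√(-42))² = (I*√42)² = -42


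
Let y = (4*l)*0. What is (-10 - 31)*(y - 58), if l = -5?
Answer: 2378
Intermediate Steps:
y = 0 (y = (4*(-5))*0 = -20*0 = 0)
(-10 - 31)*(y - 58) = (-10 - 31)*(0 - 58) = -41*(-58) = 2378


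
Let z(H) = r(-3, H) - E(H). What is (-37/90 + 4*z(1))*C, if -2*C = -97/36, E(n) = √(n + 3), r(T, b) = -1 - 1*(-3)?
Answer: -3589/6480 ≈ -0.55386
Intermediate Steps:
r(T, b) = 2 (r(T, b) = -1 + 3 = 2)
E(n) = √(3 + n)
C = 97/72 (C = -(-97)/(2*36) = -½*(-97/36) = 97/72 ≈ 1.3472)
z(H) = 2 - √(3 + H)
(-37/90 + 4*z(1))*C = (-37/90 + 4*(2 - √(3 + 1)))*(97/72) = (-37*1/90 + 4*(2 - √4))*(97/72) = (-37/90 + 4*(2 - 1*2))*(97/72) = (-37/90 + 4*(2 - 2))*(97/72) = (-37/90 + 4*0)*(97/72) = (-37/90 + 0)*(97/72) = -37/90*97/72 = -3589/6480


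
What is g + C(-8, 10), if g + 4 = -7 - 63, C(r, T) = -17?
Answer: -91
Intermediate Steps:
g = -74 (g = -4 + (-7 - 63) = -4 - 70 = -74)
g + C(-8, 10) = -74 - 17 = -91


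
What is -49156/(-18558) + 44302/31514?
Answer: 592814675/146209203 ≈ 4.0546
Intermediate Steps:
-49156/(-18558) + 44302/31514 = -49156*(-1/18558) + 44302*(1/31514) = 24578/9279 + 22151/15757 = 592814675/146209203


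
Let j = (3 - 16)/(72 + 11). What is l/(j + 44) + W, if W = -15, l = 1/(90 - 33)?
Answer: -3111262/207423 ≈ -15.000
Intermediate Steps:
l = 1/57 ≈ 0.017544
j = -13/83 ≈ -0.15663
l/(j + 44) + W = (1/57)/(-13/83 + 44) - 15 = (1/57)/(3639/83) - 15 = (83/3639)*(1/57) - 15 = 83/207423 - 15 = -3111262/207423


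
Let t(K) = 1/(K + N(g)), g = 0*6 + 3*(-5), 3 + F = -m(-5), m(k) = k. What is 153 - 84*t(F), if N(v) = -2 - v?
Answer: 737/5 ≈ 147.40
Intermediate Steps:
F = 2 (F = -3 - 1*(-5) = -3 + 5 = 2)
g = -15 (g = 0 - 15 = -15)
t(K) = 1/(13 + K) (t(K) = 1/(K + (-2 - 1*(-15))) = 1/(K + (-2 + 15)) = 1/(K + 13) = 1/(13 + K))
153 - 84*t(F) = 153 - 84/(13 + 2) = 153 - 84/15 = 153 - 84*1/15 = 153 - 28/5 = 737/5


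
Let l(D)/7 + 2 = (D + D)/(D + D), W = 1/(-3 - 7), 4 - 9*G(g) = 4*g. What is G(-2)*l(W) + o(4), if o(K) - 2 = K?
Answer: -10/3 ≈ -3.3333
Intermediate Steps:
G(g) = 4/9 - 4*g/9
o(K) = 2 + K
W = -1/10 (W = 1/(-10) = -1/10 ≈ -0.10000)
l(D) = -7 (l(D) = -14 + 7*((D + D)/(D + D)) = -14 + 7*((2*D)/((2*D))) = -14 + 7*((2*D)*(1/(2*D))) = -14 + 7*1 = -14 + 7 = -7)
G(-2)*l(W) + o(4) = (4/9 - 4/9*(-2))*(-7) + (2 + 4) = (4/9 + 8/9)*(-7) + 6 = (4/3)*(-7) + 6 = -28/3 + 6 = -10/3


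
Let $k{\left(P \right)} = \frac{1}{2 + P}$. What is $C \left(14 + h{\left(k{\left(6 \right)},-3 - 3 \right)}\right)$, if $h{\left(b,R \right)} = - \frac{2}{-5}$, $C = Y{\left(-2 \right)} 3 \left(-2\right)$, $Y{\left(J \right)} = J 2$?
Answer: $\frac{1728}{5} \approx 345.6$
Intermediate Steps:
$Y{\left(J \right)} = 2 J$
$C = 24$ ($C = 2 \left(-2\right) 3 \left(-2\right) = \left(-4\right) 3 \left(-2\right) = \left(-12\right) \left(-2\right) = 24$)
$h{\left(b,R \right)} = \frac{2}{5}$ ($h{\left(b,R \right)} = \left(-2\right) \left(- \frac{1}{5}\right) = \frac{2}{5}$)
$C \left(14 + h{\left(k{\left(6 \right)},-3 - 3 \right)}\right) = 24 \left(14 + \frac{2}{5}\right) = 24 \cdot \frac{72}{5} = \frac{1728}{5}$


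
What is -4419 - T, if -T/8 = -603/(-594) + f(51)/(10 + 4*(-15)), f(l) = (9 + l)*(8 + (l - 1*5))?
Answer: -813331/165 ≈ -4929.3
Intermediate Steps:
f(l) = (3 + l)*(9 + l) (f(l) = (9 + l)*(8 + (l - 5)) = (9 + l)*(8 + (-5 + l)) = (9 + l)*(3 + l) = (3 + l)*(9 + l))
T = 84196/165 (T = -8*(-603/(-594) + (27 + 51**2 + 12*51)/(10 + 4*(-15))) = -8*(-603*(-1/594) + (27 + 2601 + 612)/(10 - 60)) = -8*(67/66 + 3240/(-50)) = -8*(67/66 + 3240*(-1/50)) = -8*(67/66 - 324/5) = -8*(-21049/330) = 84196/165 ≈ 510.28)
-4419 - T = -4419 - 1*84196/165 = -4419 - 84196/165 = -813331/165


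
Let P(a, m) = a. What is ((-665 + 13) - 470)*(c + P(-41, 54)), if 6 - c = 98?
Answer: 149226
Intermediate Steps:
c = -92 (c = 6 - 1*98 = 6 - 98 = -92)
((-665 + 13) - 470)*(c + P(-41, 54)) = ((-665 + 13) - 470)*(-92 - 41) = (-652 - 470)*(-133) = -1122*(-133) = 149226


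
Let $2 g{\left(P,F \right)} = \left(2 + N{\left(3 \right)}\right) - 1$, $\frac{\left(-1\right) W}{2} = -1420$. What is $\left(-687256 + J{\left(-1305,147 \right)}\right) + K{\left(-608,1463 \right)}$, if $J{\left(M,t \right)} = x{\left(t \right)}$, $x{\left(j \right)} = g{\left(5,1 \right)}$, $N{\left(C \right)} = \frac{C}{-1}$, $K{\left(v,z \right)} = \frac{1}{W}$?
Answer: $- \frac{1951809879}{2840} \approx -6.8726 \cdot 10^{5}$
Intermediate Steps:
$W = 2840$ ($W = \left(-2\right) \left(-1420\right) = 2840$)
$K{\left(v,z \right)} = \frac{1}{2840}$
$N{\left(C \right)} = - C$ ($N{\left(C \right)} = C \left(-1\right) = - C$)
$g{\left(P,F \right)} = -1$ ($g{\left(P,F \right)} = \frac{\left(2 - 3\right) - 1}{2} = \frac{-1 - 1}{2} = \frac{1}{2} \left(-2\right) = -1$)
$x{\left(j \right)} = -1$
$J{\left(M,t \right)} = -1$
$\left(-687256 + J{\left(-1305,147 \right)}\right) + K{\left(-608,1463 \right)} = \left(-687256 - 1\right) + \frac{1}{2840} = -687257 + \frac{1}{2840} = - \frac{1951809879}{2840}$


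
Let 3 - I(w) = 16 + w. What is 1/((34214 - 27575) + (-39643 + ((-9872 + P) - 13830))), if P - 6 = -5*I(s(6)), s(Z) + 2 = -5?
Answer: -1/56670 ≈ -1.7646e-5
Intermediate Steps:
s(Z) = -7 (s(Z) = -2 - 5 = -7)
I(w) = -13 - w (I(w) = 3 - (16 + w) = 3 + (-16 - w) = -13 - w)
P = 36 (P = 6 - 5*(-13 - 1*(-7)) = 6 - 5*(-13 + 7) = 6 - 5*(-6) = 6 + 30 = 36)
1/((34214 - 27575) + (-39643 + ((-9872 + P) - 13830))) = 1/((34214 - 27575) + (-39643 + ((-9872 + 36) - 13830))) = 1/(6639 + (-39643 + (-9836 - 13830))) = 1/(6639 + (-39643 - 23666)) = 1/(6639 - 63309) = 1/(-56670) = -1/56670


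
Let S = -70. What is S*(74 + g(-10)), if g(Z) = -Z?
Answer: -5880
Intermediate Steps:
S*(74 + g(-10)) = -70*(74 - 1*(-10)) = -70*(74 + 10) = -70*84 = -5880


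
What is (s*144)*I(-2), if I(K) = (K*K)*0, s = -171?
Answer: 0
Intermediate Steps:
I(K) = 0 (I(K) = K²*0 = 0)
(s*144)*I(-2) = -171*144*0 = -24624*0 = 0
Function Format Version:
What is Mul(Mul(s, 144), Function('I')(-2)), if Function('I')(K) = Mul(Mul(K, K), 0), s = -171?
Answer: 0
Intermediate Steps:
Function('I')(K) = 0 (Function('I')(K) = Mul(Pow(K, 2), 0) = 0)
Mul(Mul(s, 144), Function('I')(-2)) = Mul(Mul(-171, 144), 0) = Mul(-24624, 0) = 0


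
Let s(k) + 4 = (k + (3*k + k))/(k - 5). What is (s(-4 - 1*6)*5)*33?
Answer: -110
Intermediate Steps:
s(k) = -4 + 5*k/(-5 + k) (s(k) = -4 + (k + (3*k + k))/(k - 5) = -4 + (k + 4*k)/(-5 + k) = -4 + (5*k)/(-5 + k) = -4 + 5*k/(-5 + k))
(s(-4 - 1*6)*5)*33 = (((20 + (-4 - 1*6))/(-5 + (-4 - 1*6)))*5)*33 = (((20 + (-4 - 6))/(-5 + (-4 - 6)))*5)*33 = (((20 - 10)/(-5 - 10))*5)*33 = ((10/(-15))*5)*33 = (-1/15*10*5)*33 = -⅔*5*33 = -10/3*33 = -110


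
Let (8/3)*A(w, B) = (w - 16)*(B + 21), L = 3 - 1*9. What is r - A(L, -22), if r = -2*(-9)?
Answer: 39/4 ≈ 9.7500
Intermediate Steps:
L = -6 (L = 3 - 9 = -6)
A(w, B) = 3*(-16 + w)*(21 + B)/8 (A(w, B) = 3*((w - 16)*(B + 21))/8 = 3*((-16 + w)*(21 + B))/8 = 3*(-16 + w)*(21 + B)/8)
r = 18
r - A(L, -22) = 18 - (-126 - 6*(-22) + (63/8)*(-6) + (3/8)*(-22)*(-6)) = 18 - (-126 + 132 - 189/4 + 99/2) = 18 - 1*33/4 = 18 - 33/4 = 39/4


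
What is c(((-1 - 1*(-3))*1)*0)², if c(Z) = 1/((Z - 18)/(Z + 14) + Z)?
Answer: 49/81 ≈ 0.60494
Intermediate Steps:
c(Z) = 1/(Z + (-18 + Z)/(14 + Z)) (c(Z) = 1/((-18 + Z)/(14 + Z) + Z) = 1/(Z + (-18 + Z)/(14 + Z)))
c(((-1 - 1*(-3))*1)*0)² = ((14 + ((-1 - 1*(-3))*1)*0)/(-18 + (((-1 - 1*(-3))*1)*0)² + 15*(((-1 - 1*(-3))*1)*0)))² = ((14 + ((-1 + 3)*1)*0)/(-18 + (((-1 + 3)*1)*0)² + 15*(((-1 + 3)*1)*0)))² = ((14 + (2*1)*0)/(-18 + ((2*1)*0)² + 15*((2*1)*0)))² = ((14 + 2*0)/(-18 + (2*0)² + 15*(2*0)))² = ((14 + 0)/(-18 + 0² + 15*0))² = (14/(-18 + 0 + 0))² = (14/(-18))² = (-1/18*14)² = (-7/9)² = 49/81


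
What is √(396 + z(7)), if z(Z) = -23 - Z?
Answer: √366 ≈ 19.131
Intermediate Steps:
√(396 + z(7)) = √(396 + (-23 - 1*7)) = √(396 + (-23 - 7)) = √(396 - 30) = √366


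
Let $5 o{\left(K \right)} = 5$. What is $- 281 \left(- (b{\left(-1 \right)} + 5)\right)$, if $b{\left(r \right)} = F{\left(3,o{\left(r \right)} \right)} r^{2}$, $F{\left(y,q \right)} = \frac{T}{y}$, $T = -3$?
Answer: $1124$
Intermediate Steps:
$o{\left(K \right)} = 1$ ($o{\left(K \right)} = \frac{1}{5} \cdot 5 = 1$)
$F{\left(y,q \right)} = - \frac{3}{y}$
$b{\left(r \right)} = - r^{2}$ ($b{\left(r \right)} = - \frac{3}{3} r^{2} = \left(-3\right) \frac{1}{3} r^{2} = - r^{2}$)
$- 281 \left(- (b{\left(-1 \right)} + 5)\right) = - 281 \left(- (- \left(-1\right)^{2} + 5)\right) = - 281 \left(- (\left(-1\right) 1 + 5)\right) = - 281 \left(- (-1 + 5)\right) = - 281 \left(\left(-1\right) 4\right) = \left(-281\right) \left(-4\right) = 1124$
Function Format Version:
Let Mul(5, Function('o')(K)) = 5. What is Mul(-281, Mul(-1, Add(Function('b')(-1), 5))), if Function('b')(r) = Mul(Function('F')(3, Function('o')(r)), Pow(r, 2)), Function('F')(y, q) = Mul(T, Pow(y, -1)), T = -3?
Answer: 1124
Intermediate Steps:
Function('o')(K) = 1 (Function('o')(K) = Mul(Rational(1, 5), 5) = 1)
Function('F')(y, q) = Mul(-3, Pow(y, -1))
Function('b')(r) = Mul(-1, Pow(r, 2)) (Function('b')(r) = Mul(Mul(-3, Pow(3, -1)), Pow(r, 2)) = Mul(Mul(-3, Rational(1, 3)), Pow(r, 2)) = Mul(-1, Pow(r, 2)))
Mul(-281, Mul(-1, Add(Function('b')(-1), 5))) = Mul(-281, Mul(-1, Add(Mul(-1, Pow(-1, 2)), 5))) = Mul(-281, Mul(-1, Add(Mul(-1, 1), 5))) = Mul(-281, Mul(-1, Add(-1, 5))) = Mul(-281, Mul(-1, 4)) = Mul(-281, -4) = 1124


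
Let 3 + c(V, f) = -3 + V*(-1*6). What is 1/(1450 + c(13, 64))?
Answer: 1/1366 ≈ 0.00073206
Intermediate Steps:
c(V, f) = -6 - 6*V (c(V, f) = -3 + (-3 + V*(-1*6)) = -3 + (-3 + V*(-6)) = -3 + (-3 - 6*V) = -6 - 6*V)
1/(1450 + c(13, 64)) = 1/(1450 + (-6 - 6*13)) = 1/(1450 + (-6 - 78)) = 1/(1450 - 84) = 1/1366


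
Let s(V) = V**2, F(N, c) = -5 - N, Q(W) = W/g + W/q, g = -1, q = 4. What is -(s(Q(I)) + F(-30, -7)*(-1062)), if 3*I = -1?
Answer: 424799/16 ≈ 26550.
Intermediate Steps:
I = -1/3 (I = (1/3)*(-1) = -1/3 ≈ -0.33333)
Q(W) = -3*W/4 (Q(W) = W/(-1) + W/4 = W*(-1) + W*(1/4) = -W + W/4 = -3*W/4)
-(s(Q(I)) + F(-30, -7)*(-1062)) = -((-3/4*(-1/3))**2 + (-5 - 1*(-30))*(-1062)) = -((1/4)**2 + (-5 + 30)*(-1062)) = -(1/16 + 25*(-1062)) = -(1/16 - 26550) = -1*(-424799/16) = 424799/16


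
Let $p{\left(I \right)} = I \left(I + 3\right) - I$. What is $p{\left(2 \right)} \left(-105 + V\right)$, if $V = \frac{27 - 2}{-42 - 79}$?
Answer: $- \frac{101840}{121} \approx -841.65$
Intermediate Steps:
$V = - \frac{25}{121}$ ($V = \frac{25}{-121} = 25 \left(- \frac{1}{121}\right) = - \frac{25}{121} \approx -0.20661$)
$p{\left(I \right)} = - I + I \left(3 + I\right)$ ($p{\left(I \right)} = I \left(3 + I\right) - I = - I + I \left(3 + I\right)$)
$p{\left(2 \right)} \left(-105 + V\right) = 2 \left(2 + 2\right) \left(-105 - \frac{25}{121}\right) = 2 \cdot 4 \left(- \frac{12730}{121}\right) = 8 \left(- \frac{12730}{121}\right) = - \frac{101840}{121}$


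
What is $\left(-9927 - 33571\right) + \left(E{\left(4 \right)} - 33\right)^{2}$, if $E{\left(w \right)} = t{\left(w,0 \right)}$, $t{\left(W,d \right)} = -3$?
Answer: $-42202$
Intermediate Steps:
$E{\left(w \right)} = -3$
$\left(-9927 - 33571\right) + \left(E{\left(4 \right)} - 33\right)^{2} = \left(-9927 - 33571\right) + \left(-3 - 33\right)^{2} = -43498 + \left(-36\right)^{2} = -43498 + 1296 = -42202$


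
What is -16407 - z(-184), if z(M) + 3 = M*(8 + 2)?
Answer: -14564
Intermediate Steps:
z(M) = -3 + 10*M (z(M) = -3 + M*(8 + 2) = -3 + M*10 = -3 + 10*M)
-16407 - z(-184) = -16407 - (-3 + 10*(-184)) = -16407 - (-3 - 1840) = -16407 - 1*(-1843) = -16407 + 1843 = -14564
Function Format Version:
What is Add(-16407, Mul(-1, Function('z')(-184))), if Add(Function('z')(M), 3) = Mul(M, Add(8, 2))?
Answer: -14564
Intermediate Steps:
Function('z')(M) = Add(-3, Mul(10, M)) (Function('z')(M) = Add(-3, Mul(M, Add(8, 2))) = Add(-3, Mul(M, 10)) = Add(-3, Mul(10, M)))
Add(-16407, Mul(-1, Function('z')(-184))) = Add(-16407, Mul(-1, Add(-3, Mul(10, -184)))) = Add(-16407, Mul(-1, Add(-3, -1840))) = Add(-16407, Mul(-1, -1843)) = Add(-16407, 1843) = -14564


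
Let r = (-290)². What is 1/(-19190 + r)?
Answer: 1/64910 ≈ 1.5406e-5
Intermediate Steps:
r = 84100
1/(-19190 + r) = 1/(-19190 + 84100) = 1/64910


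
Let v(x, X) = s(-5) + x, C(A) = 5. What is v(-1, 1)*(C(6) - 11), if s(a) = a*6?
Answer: 186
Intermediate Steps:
s(a) = 6*a
v(x, X) = -30 + x (v(x, X) = 6*(-5) + x = -30 + x)
v(-1, 1)*(C(6) - 11) = (-30 - 1)*(5 - 11) = -31*(-6) = 186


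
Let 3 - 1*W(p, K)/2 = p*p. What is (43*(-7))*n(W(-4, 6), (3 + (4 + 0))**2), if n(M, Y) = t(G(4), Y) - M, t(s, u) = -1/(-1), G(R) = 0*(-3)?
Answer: -8127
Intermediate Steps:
G(R) = 0
W(p, K) = 6 - 2*p**2 (W(p, K) = 6 - 2*p*p = 6 - 2*p**2)
t(s, u) = 1 (t(s, u) = -1*(-1) = 1)
n(M, Y) = 1 - M
(43*(-7))*n(W(-4, 6), (3 + (4 + 0))**2) = (43*(-7))*(1 - (6 - 2*(-4)**2)) = -301*(1 - (6 - 2*16)) = -301*(1 - (6 - 32)) = -301*(1 - 1*(-26)) = -301*(1 + 26) = -301*27 = -8127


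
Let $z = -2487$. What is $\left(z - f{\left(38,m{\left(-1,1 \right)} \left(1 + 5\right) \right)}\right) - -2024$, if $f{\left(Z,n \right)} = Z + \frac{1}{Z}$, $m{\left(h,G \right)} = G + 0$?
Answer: $- \frac{19039}{38} \approx -501.03$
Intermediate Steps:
$m{\left(h,G \right)} = G$
$\left(z - f{\left(38,m{\left(-1,1 \right)} \left(1 + 5\right) \right)}\right) - -2024 = \left(-2487 - \left(38 + \frac{1}{38}\right)\right) - -2024 = \left(-2487 - \left(38 + \frac{1}{38}\right)\right) + 2024 = \left(-2487 - \frac{1445}{38}\right) + 2024 = - \frac{95951}{38} + 2024 = - \frac{19039}{38}$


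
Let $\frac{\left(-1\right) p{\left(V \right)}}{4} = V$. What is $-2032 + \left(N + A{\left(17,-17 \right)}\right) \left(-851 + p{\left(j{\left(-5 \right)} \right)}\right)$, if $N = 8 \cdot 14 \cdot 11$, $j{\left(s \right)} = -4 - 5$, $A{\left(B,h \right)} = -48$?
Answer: $-966992$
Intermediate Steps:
$j{\left(s \right)} = -9$ ($j{\left(s \right)} = -4 - 5 = -9$)
$p{\left(V \right)} = - 4 V$
$N = 1232$ ($N = 112 \cdot 11 = 1232$)
$-2032 + \left(N + A{\left(17,-17 \right)}\right) \left(-851 + p{\left(j{\left(-5 \right)} \right)}\right) = -2032 + \left(1232 - 48\right) \left(-851 - -36\right) = -2032 + 1184 \left(-851 + 36\right) = -2032 + 1184 \left(-815\right) = -2032 - 964960 = -966992$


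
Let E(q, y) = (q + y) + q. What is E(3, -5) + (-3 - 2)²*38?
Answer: 951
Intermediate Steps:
E(q, y) = y + 2*q
E(3, -5) + (-3 - 2)²*38 = (-5 + 2*3) + (-3 - 2)²*38 = (-5 + 6) + (-5)²*38 = 1 + 25*38 = 1 + 950 = 951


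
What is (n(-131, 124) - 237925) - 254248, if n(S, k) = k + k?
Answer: -491925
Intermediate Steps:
n(S, k) = 2*k
(n(-131, 124) - 237925) - 254248 = (2*124 - 237925) - 254248 = (248 - 237925) - 254248 = -237677 - 254248 = -491925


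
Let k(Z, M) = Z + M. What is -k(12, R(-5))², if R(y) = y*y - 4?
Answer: -1089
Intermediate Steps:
R(y) = -4 + y² (R(y) = y² - 4 = -4 + y²)
k(Z, M) = M + Z
-k(12, R(-5))² = -((-4 + (-5)²) + 12)² = -((-4 + 25) + 12)² = -(21 + 12)² = -1*33² = -1*1089 = -1089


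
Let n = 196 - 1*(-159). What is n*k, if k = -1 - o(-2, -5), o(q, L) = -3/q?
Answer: -1775/2 ≈ -887.50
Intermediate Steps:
n = 355 (n = 196 + 159 = 355)
k = -5/2 (k = -1 - (-3)/(-2) = -1 - (-3)*(-1)/2 = -1 - 1*3/2 = -1 - 3/2 = -5/2 ≈ -2.5000)
n*k = 355*(-5/2) = -1775/2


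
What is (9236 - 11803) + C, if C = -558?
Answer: -3125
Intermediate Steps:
(9236 - 11803) + C = (9236 - 11803) - 558 = -2567 - 558 = -3125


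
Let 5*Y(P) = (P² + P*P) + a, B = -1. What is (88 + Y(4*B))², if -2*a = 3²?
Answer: 34969/4 ≈ 8742.3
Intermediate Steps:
a = -9/2 (a = -½*3² = -½*9 = -9/2 ≈ -4.5000)
Y(P) = -9/10 + 2*P²/5 (Y(P) = ((P² + P*P) - 9/2)/5 = ((P² + P²) - 9/2)/5 = (2*P² - 9/2)/5 = (-9/2 + 2*P²)/5 = -9/10 + 2*P²/5)
(88 + Y(4*B))² = (88 + (-9/10 + 2*(4*(-1))²/5))² = (88 + (-9/10 + (⅖)*(-4)²))² = (88 + (-9/10 + (⅖)*16))² = (88 + (-9/10 + 32/5))² = (88 + 11/2)² = (187/2)² = 34969/4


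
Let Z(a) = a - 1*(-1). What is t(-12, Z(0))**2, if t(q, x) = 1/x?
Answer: 1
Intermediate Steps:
Z(a) = 1 + a (Z(a) = a + 1 = 1 + a)
t(-12, Z(0))**2 = (1/(1 + 0))**2 = (1/1)**2 = 1**2 = 1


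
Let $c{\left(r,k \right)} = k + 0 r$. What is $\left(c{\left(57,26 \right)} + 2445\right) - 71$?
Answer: $2400$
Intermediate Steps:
$c{\left(r,k \right)} = k$ ($c{\left(r,k \right)} = k + 0 = k$)
$\left(c{\left(57,26 \right)} + 2445\right) - 71 = \left(26 + 2445\right) - 71 = 2471 - 71 = 2400$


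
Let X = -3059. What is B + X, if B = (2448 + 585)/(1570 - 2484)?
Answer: -2798959/914 ≈ -3062.3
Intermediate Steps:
B = -3033/914 (B = 3033/(-914) = 3033*(-1/914) = -3033/914 ≈ -3.3184)
B + X = -3033/914 - 3059 = -2798959/914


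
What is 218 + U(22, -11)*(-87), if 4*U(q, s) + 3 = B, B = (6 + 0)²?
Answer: -1999/4 ≈ -499.75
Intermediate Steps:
B = 36 (B = 6² = 36)
U(q, s) = 33/4 (U(q, s) = -¾ + (¼)*36 = -¾ + 9 = 33/4)
218 + U(22, -11)*(-87) = 218 + (33/4)*(-87) = 218 - 2871/4 = -1999/4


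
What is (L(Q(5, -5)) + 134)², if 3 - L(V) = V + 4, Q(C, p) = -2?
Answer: 18225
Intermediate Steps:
L(V) = -1 - V (L(V) = 3 - (V + 4) = 3 - (4 + V) = 3 + (-4 - V) = -1 - V)
(L(Q(5, -5)) + 134)² = ((-1 - 1*(-2)) + 134)² = ((-1 + 2) + 134)² = (1 + 134)² = 135² = 18225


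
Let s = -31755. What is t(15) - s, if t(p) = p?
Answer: 31770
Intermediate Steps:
t(15) - s = 15 - 1*(-31755) = 15 + 31755 = 31770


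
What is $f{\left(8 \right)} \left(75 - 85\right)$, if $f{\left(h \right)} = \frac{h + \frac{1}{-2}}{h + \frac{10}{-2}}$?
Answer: $-25$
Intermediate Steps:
$f{\left(h \right)} = \frac{- \frac{1}{2} + h}{-5 + h}$ ($f{\left(h \right)} = \frac{h - \frac{1}{2}}{h + 10 \left(- \frac{1}{2}\right)} = \frac{- \frac{1}{2} + h}{h - 5} = \frac{- \frac{1}{2} + h}{-5 + h}$)
$f{\left(8 \right)} \left(75 - 85\right) = \frac{- \frac{1}{2} + 8}{-5 + 8} \left(75 - 85\right) = \frac{1}{3} \cdot \frac{15}{2} \left(-10\right) = \frac{5}{2} \left(-10\right) = -25$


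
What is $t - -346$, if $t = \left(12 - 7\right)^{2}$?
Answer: $371$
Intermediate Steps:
$t = 25$ ($t = 5^{2} = 25$)
$t - -346 = 25 - -346 = 25 + 346 = 371$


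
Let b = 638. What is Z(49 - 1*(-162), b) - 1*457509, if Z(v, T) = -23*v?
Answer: -462362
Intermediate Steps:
Z(49 - 1*(-162), b) - 1*457509 = -23*(49 - 1*(-162)) - 1*457509 = -23*(49 + 162) - 457509 = -23*211 - 457509 = -4853 - 457509 = -462362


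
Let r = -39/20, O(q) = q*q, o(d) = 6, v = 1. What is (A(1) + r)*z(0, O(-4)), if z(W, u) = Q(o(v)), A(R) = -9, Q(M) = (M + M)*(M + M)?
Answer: -7884/5 ≈ -1576.8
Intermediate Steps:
Q(M) = 4*M**2 (Q(M) = (2*M)*(2*M) = 4*M**2)
O(q) = q**2
z(W, u) = 144 (z(W, u) = 4*6**2 = 4*36 = 144)
r = -39/20 (r = -39*1/20 = -39/20 ≈ -1.9500)
(A(1) + r)*z(0, O(-4)) = (-9 - 39/20)*144 = -219/20*144 = -7884/5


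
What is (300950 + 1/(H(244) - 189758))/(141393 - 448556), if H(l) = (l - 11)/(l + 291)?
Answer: -30552533381615/31183278987411 ≈ -0.97977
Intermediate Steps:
H(l) = (-11 + l)/(291 + l)
(300950 + 1/(H(244) - 189758))/(141393 - 448556) = (300950 + 1/((-11 + 244)/(291 + 244) - 189758))/(141393 - 448556) = (300950 + 1/(233/535 - 189758))/(-307163) = (300950 + 1/((1/535)*233 - 189758))*(-1/307163) = (300950 + 1/(233/535 - 189758))*(-1/307163) = (300950 + 1/(-101520297/535))*(-1/307163) = (300950 - 535/101520297)*(-1/307163) = (30552533381615/101520297)*(-1/307163) = -30552533381615/31183278987411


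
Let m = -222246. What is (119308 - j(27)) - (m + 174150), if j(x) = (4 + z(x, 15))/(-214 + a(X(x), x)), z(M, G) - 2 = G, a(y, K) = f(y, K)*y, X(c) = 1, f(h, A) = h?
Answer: 11885691/71 ≈ 1.6740e+5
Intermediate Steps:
a(y, K) = y² (a(y, K) = y*y = y²)
z(M, G) = 2 + G
j(x) = -7/71 (j(x) = (4 + (2 + 15))/(-214 + 1²) = (4 + 17)/(-214 + 1) = 21/(-213) = 21*(-1/213) = -7/71)
(119308 - j(27)) - (m + 174150) = (119308 - 1*(-7/71)) - (-222246 + 174150) = (119308 + 7/71) - 1*(-48096) = 8470875/71 + 48096 = 11885691/71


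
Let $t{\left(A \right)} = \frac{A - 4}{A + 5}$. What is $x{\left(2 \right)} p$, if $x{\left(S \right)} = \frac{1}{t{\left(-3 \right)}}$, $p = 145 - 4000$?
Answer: $\frac{7710}{7} \approx 1101.4$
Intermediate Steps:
$p = -3855$ ($p = 145 - 4000 = -3855$)
$t{\left(A \right)} = \frac{-4 + A}{5 + A}$
$x{\left(S \right)} = - \frac{2}{7}$ ($x{\left(S \right)} = \frac{1}{\frac{1}{5 - 3} \left(-4 - 3\right)} = \frac{1}{\frac{1}{2} \left(-7\right)} = \frac{1}{- \frac{7}{2}} = - \frac{2}{7}$)
$x{\left(2 \right)} p = \left(- \frac{2}{7}\right) \left(-3855\right) = \frac{7710}{7}$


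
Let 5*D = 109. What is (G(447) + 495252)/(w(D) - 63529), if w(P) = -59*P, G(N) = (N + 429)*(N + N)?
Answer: -1597995/81019 ≈ -19.724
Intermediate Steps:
G(N) = 2*N*(429 + N) (G(N) = (429 + N)*(2*N) = 2*N*(429 + N))
D = 109/5 (D = (⅕)*109 = 109/5 ≈ 21.800)
(G(447) + 495252)/(w(D) - 63529) = (2*447*(429 + 447) + 495252)/(-59*109/5 - 63529) = (2*447*876 + 495252)/(-6431/5 - 63529) = (783144 + 495252)/(-324076/5) = 1278396*(-5/324076) = -1597995/81019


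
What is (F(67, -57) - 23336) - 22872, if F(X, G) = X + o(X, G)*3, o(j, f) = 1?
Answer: -46138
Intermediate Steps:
F(X, G) = 3 + X (F(X, G) = X + 1*3 = X + 3 = 3 + X)
(F(67, -57) - 23336) - 22872 = ((3 + 67) - 23336) - 22872 = (70 - 23336) - 22872 = -23266 - 22872 = -46138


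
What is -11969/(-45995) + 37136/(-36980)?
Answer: -12654567/17008951 ≈ -0.74399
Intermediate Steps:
-11969/(-45995) + 37136/(-36980) = -11969*(-1/45995) + 37136*(-1/36980) = 11969/45995 - 9284/9245 = -12654567/17008951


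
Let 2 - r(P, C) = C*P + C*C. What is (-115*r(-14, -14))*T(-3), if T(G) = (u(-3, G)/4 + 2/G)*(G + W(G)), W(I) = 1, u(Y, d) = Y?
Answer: 127075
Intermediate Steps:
r(P, C) = 2 - C² - C*P (r(P, C) = 2 - (C*P + C*C) = 2 - (C*P + C²) = 2 - (C² + C*P) = 2 + (-C² - C*P) = 2 - C² - C*P)
T(G) = (1 + G)*(-¾ + 2/G) (T(G) = (-3/4 + 2/G)*(G + 1) = (-3*¼ + 2/G)*(1 + G) = (-¾ + 2/G)*(1 + G) = (1 + G)*(-¾ + 2/G))
(-115*r(-14, -14))*T(-3) = (-115*(2 - 1*(-14)² - 1*(-14)*(-14)))*((¼)*(8 - 3*(5 - 3*(-3)))/(-3)) = (-115*(2 - 1*196 - 196))*((¼)*(-⅓)*(8 - 3*(5 + 9))) = (-115*(2 - 196 - 196))*((¼)*(-⅓)*(8 - 3*14)) = (-115*(-390))*((¼)*(-⅓)*(8 - 42)) = 44850*((¼)*(-⅓)*(-34)) = 44850*(17/6) = 127075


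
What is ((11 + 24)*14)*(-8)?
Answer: -3920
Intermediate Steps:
((11 + 24)*14)*(-8) = (35*14)*(-8) = 490*(-8) = -3920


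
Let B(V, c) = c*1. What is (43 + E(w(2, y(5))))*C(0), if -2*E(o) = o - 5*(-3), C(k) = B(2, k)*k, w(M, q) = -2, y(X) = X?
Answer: 0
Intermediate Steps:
B(V, c) = c
C(k) = k**2 (C(k) = k*k = k**2)
E(o) = -15/2 - o/2 (E(o) = -(o - 5*(-3))/2 = -(o + 15)/2 = -(15 + o)/2 = -15/2 - o/2)
(43 + E(w(2, y(5))))*C(0) = (43 + (-15/2 - 1/2*(-2)))*0**2 = (43 + (-15/2 + 1))*0 = (43 - 13/2)*0 = (73/2)*0 = 0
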